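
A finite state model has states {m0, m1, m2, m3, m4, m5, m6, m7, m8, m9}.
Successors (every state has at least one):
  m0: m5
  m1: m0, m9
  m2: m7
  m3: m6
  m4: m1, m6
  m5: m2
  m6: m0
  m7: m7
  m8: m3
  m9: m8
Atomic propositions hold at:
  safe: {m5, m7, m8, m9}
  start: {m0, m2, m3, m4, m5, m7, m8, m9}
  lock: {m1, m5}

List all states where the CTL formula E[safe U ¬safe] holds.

{m0, m1, m2, m3, m4, m5, m6, m8, m9}

Sat(¬safe) = {m0, m1, m2, m3, m4, m6}
E[safe U ¬safe]: least fixpoint, start Z0 = Sat(¬safe) = {m0, m1, m2, m3, m4, m6}, add states in Sat(safe) with some successor in Z. Z1 = {m0, m1, m2, m3, m4, m5, m6, m8}; Z2 = {m0, m1, m2, m3, m4, m5, m6, m8, m9}; fixed.
Sat(E[safe U ¬safe]) = {m0, m1, m2, m3, m4, m5, m6, m8, m9}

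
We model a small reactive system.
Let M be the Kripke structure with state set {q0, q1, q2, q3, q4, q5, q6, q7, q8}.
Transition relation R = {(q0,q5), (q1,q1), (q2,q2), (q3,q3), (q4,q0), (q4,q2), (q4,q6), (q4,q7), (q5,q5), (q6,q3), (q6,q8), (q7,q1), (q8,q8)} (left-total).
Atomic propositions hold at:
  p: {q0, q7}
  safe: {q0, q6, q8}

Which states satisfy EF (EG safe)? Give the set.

{q4, q6, q8}

EG safe: greatest fixpoint, start Z0 = {q0, q6, q8}, keep only states in Sat with some successor in Z. Z1 = {q6, q8}; fixed.
Sat(EG safe) = {q6, q8}
EF (EG safe): least fixpoint, start Z0 = {q6, q8}, add states with some successor in Z. Z1 = {q4, q6, q8}; fixed.
Sat(EF (EG safe)) = {q4, q6, q8}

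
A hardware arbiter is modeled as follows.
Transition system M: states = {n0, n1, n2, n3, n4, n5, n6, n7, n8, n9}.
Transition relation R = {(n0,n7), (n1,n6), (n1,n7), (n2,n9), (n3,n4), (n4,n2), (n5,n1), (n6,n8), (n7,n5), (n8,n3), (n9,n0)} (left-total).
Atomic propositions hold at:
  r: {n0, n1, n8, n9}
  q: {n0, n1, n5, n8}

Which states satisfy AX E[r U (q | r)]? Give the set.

{n2, n5, n6, n7, n9}

Sat(q | r) = {n0, n1, n5, n8, n9}
E[r U (q | r)]: least fixpoint, start Z0 = Sat((q | r)) = {n0, n1, n5, n8, n9}, add states in Sat(r) with some successor in Z. Already a fixed point.
Sat(E[r U (q | r)]) = {n0, n1, n5, n8, n9}
Sat(AX E[r U (q | r)]) = {s : every successor in {n0, n1, n5, n8, n9}} = {n2, n5, n6, n7, n9}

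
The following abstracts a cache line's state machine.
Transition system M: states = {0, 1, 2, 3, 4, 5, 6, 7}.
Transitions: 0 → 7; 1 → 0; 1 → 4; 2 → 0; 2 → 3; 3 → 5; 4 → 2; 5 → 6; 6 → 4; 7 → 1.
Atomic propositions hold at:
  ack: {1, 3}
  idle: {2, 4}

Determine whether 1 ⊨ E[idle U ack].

Yes

E[idle U ack]: least fixpoint, start Z0 = Sat(ack) = {1, 3}, add states in Sat(idle) with some successor in Z. Z1 = {1, 2, 3}; Z2 = {1, 2, 3, 4}; fixed.
Sat(E[idle U ack]) = {1, 2, 3, 4}
1 ∈ Sat(E[idle U ack]) = {1, 2, 3, 4}, so the formula holds at 1.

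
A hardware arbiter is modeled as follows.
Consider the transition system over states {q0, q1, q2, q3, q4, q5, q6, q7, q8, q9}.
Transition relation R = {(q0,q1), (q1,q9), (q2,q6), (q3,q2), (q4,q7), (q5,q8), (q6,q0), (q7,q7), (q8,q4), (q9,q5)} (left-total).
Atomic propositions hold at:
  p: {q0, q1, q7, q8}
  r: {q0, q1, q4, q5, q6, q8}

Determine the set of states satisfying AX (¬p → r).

Sat(¬p) = {q2, q3, q4, q5, q6, q9}
Sat(¬p → r) = {q0, q1, q4, q5, q6, q7, q8}
Sat(AX (¬p → r)) = {s : every successor in {q0, q1, q4, q5, q6, q7, q8}} = {q0, q2, q4, q5, q6, q7, q8, q9}

{q0, q2, q4, q5, q6, q7, q8, q9}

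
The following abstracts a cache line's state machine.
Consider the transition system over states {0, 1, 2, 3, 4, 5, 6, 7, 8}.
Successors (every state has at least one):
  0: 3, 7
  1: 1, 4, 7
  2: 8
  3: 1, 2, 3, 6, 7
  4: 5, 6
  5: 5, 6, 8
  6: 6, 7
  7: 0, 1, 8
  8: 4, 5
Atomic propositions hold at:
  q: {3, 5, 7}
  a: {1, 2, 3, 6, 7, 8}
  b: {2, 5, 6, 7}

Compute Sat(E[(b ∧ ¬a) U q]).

{3, 5, 7}

Sat(¬a) = {0, 4, 5}
Sat(b ∧ ¬a) = {5}
E[(b ∧ ¬a) U q]: least fixpoint, start Z0 = Sat(q) = {3, 5, 7}, add states in Sat(b ∧ ¬a) with some successor in Z. Already a fixed point.
Sat(E[(b ∧ ¬a) U q]) = {3, 5, 7}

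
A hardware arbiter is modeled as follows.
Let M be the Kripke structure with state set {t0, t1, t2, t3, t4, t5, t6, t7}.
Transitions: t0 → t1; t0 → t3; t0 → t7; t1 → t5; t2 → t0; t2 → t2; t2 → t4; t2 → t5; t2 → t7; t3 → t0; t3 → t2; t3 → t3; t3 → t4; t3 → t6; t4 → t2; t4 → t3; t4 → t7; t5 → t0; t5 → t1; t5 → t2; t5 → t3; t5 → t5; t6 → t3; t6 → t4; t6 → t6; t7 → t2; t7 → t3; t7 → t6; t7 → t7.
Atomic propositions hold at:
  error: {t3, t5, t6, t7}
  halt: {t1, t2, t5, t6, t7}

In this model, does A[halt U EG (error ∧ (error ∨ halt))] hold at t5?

Sat(error ∨ halt) = {t1, t2, t3, t5, t6, t7}
Sat(error ∧ (error ∨ halt)) = {t3, t5, t6, t7}
EG (error ∧ (error ∨ halt)): greatest fixpoint, start Z0 = {t3, t5, t6, t7}, keep only states in Sat with some successor in Z. Already a fixed point.
Sat(EG (error ∧ (error ∨ halt))) = {t3, t5, t6, t7}
A[halt U EG (error ∧ (error ∨ halt))]: least fixpoint, start Z0 = Sat(EG (error ∧ (error ∨ halt))) = {t3, t5, t6, t7}, add states in Sat(halt) with every successor in Z. Z1 = {t1, t3, t5, t6, t7}; fixed.
Sat(A[halt U EG (error ∧ (error ∨ halt))]) = {t1, t3, t5, t6, t7}
t5 ∈ Sat(A[halt U EG (error ∧ (error ∨ halt))]) = {t1, t3, t5, t6, t7}, so the formula holds at t5.

Yes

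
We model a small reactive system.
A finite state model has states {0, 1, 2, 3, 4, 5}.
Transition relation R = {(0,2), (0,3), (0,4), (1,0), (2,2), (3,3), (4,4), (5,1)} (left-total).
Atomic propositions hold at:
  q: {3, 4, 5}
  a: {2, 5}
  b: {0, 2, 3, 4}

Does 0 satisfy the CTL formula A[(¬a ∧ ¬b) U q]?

Sat(¬a) = {0, 1, 3, 4}
Sat(¬b) = {1, 5}
Sat(¬a ∧ ¬b) = {1}
A[(¬a ∧ ¬b) U q]: least fixpoint, start Z0 = Sat(q) = {3, 4, 5}, add states in Sat(¬a ∧ ¬b) with every successor in Z. Already a fixed point.
Sat(A[(¬a ∧ ¬b) U q]) = {3, 4, 5}
0 ∉ Sat(A[(¬a ∧ ¬b) U q]) = {3, 4, 5}, so the formula does not hold at 0.

No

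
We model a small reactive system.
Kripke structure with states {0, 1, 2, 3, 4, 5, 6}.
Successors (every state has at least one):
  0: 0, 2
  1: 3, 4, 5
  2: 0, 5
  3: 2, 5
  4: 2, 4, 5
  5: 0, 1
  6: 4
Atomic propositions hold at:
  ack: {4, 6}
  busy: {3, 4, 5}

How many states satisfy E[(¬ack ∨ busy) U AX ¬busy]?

Sat(¬ack) = {0, 1, 2, 3, 5}
Sat(¬ack ∨ busy) = {0, 1, 2, 3, 4, 5}
Sat(¬busy) = {0, 1, 2, 6}
Sat(AX ¬busy) = {s : every successor in {0, 1, 2, 6}} = {0, 5}
E[(¬ack ∨ busy) U AX ¬busy]: least fixpoint, start Z0 = Sat(AX ¬busy) = {0, 5}, add states in Sat(¬ack ∨ busy) with some successor in Z. Z1 = {0, 1, 2, 3, 4, 5}; fixed.
Sat(E[(¬ack ∨ busy) U AX ¬busy]) = {0, 1, 2, 3, 4, 5}
|Sat(E[(¬ack ∨ busy) U AX ¬busy])| = |{0, 1, 2, 3, 4, 5}| = 6.

6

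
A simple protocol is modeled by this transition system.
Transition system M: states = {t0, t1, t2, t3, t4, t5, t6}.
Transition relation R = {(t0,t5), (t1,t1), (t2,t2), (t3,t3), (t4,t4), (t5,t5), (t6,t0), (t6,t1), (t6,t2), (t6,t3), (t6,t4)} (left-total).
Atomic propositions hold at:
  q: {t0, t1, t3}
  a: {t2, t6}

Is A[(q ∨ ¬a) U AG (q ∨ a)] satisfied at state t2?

Sat(¬a) = {t0, t1, t3, t4, t5}
Sat(q ∨ ¬a) = {t0, t1, t3, t4, t5}
Sat(q ∨ a) = {t0, t1, t2, t3, t6}
AG (q ∨ a): greatest fixpoint, start Z0 = {t0, t1, t2, t3, t6}, keep only states in Sat with every successor in Z. Z1 = {t1, t2, t3}; fixed.
Sat(AG (q ∨ a)) = {t1, t2, t3}
A[(q ∨ ¬a) U AG (q ∨ a)]: least fixpoint, start Z0 = Sat(AG (q ∨ a)) = {t1, t2, t3}, add states in Sat(q ∨ ¬a) with every successor in Z. Already a fixed point.
Sat(A[(q ∨ ¬a) U AG (q ∨ a)]) = {t1, t2, t3}
t2 ∈ Sat(A[(q ∨ ¬a) U AG (q ∨ a)]) = {t1, t2, t3}, so the formula holds at t2.

Yes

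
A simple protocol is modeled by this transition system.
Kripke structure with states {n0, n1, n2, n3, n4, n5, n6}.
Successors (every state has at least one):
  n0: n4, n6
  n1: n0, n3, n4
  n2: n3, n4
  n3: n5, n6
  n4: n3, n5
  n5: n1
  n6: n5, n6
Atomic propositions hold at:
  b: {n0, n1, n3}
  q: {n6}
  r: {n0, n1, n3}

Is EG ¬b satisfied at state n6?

Sat(¬b) = {n2, n4, n5, n6}
EG ¬b: greatest fixpoint, start Z0 = {n2, n4, n5, n6}, keep only states in Sat with some successor in Z. Z1 = {n2, n4, n6}; Z2 = {n2, n6}; Z3 = {n6}; fixed.
Sat(EG ¬b) = {n6}
n6 ∈ Sat(EG ¬b) = {n6}, so the formula holds at n6.

Yes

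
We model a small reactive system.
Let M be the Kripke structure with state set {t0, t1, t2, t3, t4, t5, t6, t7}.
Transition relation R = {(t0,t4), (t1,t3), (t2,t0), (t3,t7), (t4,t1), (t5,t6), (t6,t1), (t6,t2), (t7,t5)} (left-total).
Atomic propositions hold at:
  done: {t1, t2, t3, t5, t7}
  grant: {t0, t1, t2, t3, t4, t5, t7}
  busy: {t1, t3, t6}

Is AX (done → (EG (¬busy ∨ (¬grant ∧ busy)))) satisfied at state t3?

Sat(¬busy) = {t0, t2, t4, t5, t7}
Sat(¬grant) = {t6}
Sat(¬grant ∧ busy) = {t6}
Sat(¬busy ∨ (¬grant ∧ busy)) = {t0, t2, t4, t5, t6, t7}
EG (¬busy ∨ (¬grant ∧ busy)): greatest fixpoint, start Z0 = {t0, t2, t4, t5, t6, t7}, keep only states in Sat with some successor in Z. Z1 = {t0, t2, t5, t6, t7}; Z2 = {t2, t5, t6, t7}; Z3 = {t5, t6, t7}; Z4 = {t5, t7}; Z5 = {t7}; Z6 = ∅; fixed.
Sat(EG (¬busy ∨ (¬grant ∧ busy))) = ∅
Sat(done → (EG (¬busy ∨ (¬grant ∧ busy)))) = {t0, t4, t6}
Sat(AX (done → (EG (¬busy ∨ (¬grant ∧ busy))))) = {s : every successor in {t0, t4, t6}} = {t0, t2, t5}
t3 ∉ Sat(AX (done → (EG (¬busy ∨ (¬grant ∧ busy))))) = {t0, t2, t5}, so the formula does not hold at t3.

No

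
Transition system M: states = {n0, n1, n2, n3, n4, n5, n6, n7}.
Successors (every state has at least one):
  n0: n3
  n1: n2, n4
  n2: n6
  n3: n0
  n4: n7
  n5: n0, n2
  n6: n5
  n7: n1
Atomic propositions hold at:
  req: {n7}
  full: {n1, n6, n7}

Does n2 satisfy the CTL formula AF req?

AF req: least fixpoint, start Z0 = {n7}, add states with every successor in Z. Z1 = {n4, n7}; fixed.
Sat(AF req) = {n4, n7}
n2 ∉ Sat(AF req) = {n4, n7}, so the formula does not hold at n2.

No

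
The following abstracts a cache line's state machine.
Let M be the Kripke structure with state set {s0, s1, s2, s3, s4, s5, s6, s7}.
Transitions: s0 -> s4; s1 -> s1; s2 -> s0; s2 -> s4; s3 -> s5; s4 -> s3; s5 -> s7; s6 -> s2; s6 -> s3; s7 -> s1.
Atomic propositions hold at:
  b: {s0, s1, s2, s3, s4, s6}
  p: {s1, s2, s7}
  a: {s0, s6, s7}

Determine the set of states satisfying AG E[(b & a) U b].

{s1}

Sat(b & a) = {s0, s6}
E[(b & a) U b]: least fixpoint, start Z0 = Sat(b) = {s0, s1, s2, s3, s4, s6}, add states in Sat(b & a) with some successor in Z. Already a fixed point.
Sat(E[(b & a) U b]) = {s0, s1, s2, s3, s4, s6}
AG E[(b & a) U b]: greatest fixpoint, start Z0 = {s0, s1, s2, s3, s4, s6}, keep only states in Sat with every successor in Z. Z1 = {s0, s1, s2, s4, s6}; Z2 = {s0, s1, s2}; Z3 = {s1}; fixed.
Sat(AG E[(b & a) U b]) = {s1}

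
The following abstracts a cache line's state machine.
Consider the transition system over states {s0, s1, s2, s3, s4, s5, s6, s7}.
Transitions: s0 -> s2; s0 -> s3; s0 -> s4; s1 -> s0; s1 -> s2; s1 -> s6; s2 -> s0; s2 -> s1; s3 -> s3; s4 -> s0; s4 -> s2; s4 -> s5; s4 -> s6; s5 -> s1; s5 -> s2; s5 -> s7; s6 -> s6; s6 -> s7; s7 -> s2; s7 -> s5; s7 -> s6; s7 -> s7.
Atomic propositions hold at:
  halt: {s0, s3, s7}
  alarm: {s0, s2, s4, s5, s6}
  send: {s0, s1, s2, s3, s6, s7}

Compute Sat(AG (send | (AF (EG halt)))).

EG halt: greatest fixpoint, start Z0 = {s0, s3, s7}, keep only states in Sat with some successor in Z. Already a fixed point.
Sat(EG halt) = {s0, s3, s7}
AF (EG halt): least fixpoint, start Z0 = {s0, s3, s7}, add states with every successor in Z. Already a fixed point.
Sat(AF (EG halt)) = {s0, s3, s7}
Sat(send | (AF (EG halt))) = {s0, s1, s2, s3, s6, s7}
AG (send | (AF (EG halt))): greatest fixpoint, start Z0 = {s0, s1, s2, s3, s6, s7}, keep only states in Sat with every successor in Z. Z1 = {s1, s2, s3, s6}; Z2 = {s3}; fixed.
Sat(AG (send | (AF (EG halt)))) = {s3}

{s3}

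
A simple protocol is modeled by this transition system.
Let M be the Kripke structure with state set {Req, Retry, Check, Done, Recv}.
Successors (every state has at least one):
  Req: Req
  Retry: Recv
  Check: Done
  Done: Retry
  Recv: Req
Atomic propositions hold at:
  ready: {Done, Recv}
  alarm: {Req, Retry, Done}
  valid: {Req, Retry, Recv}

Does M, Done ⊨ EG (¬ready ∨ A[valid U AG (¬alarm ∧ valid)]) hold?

No

Sat(¬ready) = {Req, Retry, Check}
Sat(¬alarm) = {Check, Recv}
Sat(¬alarm ∧ valid) = {Recv}
AG (¬alarm ∧ valid): greatest fixpoint, start Z0 = {Recv}, keep only states in Sat with every successor in Z. Z1 = ∅; fixed.
Sat(AG (¬alarm ∧ valid)) = ∅
A[valid U AG (¬alarm ∧ valid)]: least fixpoint, start Z0 = Sat(AG (¬alarm ∧ valid)) = ∅, add states in Sat(valid) with every successor in Z. Already a fixed point.
Sat(A[valid U AG (¬alarm ∧ valid)]) = ∅
Sat(¬ready ∨ A[valid U AG (¬alarm ∧ valid)]) = {Req, Retry, Check}
EG (¬ready ∨ A[valid U AG (¬alarm ∧ valid)]): greatest fixpoint, start Z0 = {Req, Retry, Check}, keep only states in Sat with some successor in Z. Z1 = {Req}; fixed.
Sat(EG (¬ready ∨ A[valid U AG (¬alarm ∧ valid)])) = {Req}
Done ∉ Sat(EG (¬ready ∨ A[valid U AG (¬alarm ∧ valid)])) = {Req}, so the formula does not hold at Done.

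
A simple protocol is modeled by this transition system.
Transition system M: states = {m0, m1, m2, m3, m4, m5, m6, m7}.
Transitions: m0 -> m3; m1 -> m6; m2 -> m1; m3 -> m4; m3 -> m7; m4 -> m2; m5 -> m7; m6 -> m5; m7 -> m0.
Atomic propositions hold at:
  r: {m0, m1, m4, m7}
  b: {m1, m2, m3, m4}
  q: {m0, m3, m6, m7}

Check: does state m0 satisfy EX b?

Sat(EX b) = {s : some successor in {m1, m2, m3, m4}} = {m0, m2, m3, m4}
m0 ∈ Sat(EX b) = {m0, m2, m3, m4}, so the formula holds at m0.

Yes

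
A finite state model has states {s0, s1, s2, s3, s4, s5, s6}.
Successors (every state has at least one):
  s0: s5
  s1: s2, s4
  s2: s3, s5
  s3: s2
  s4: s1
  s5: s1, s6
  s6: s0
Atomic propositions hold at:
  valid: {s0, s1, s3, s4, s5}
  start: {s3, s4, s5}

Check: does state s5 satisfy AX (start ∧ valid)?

Sat(start ∧ valid) = {s3, s4, s5}
Sat(AX (start ∧ valid)) = {s : every successor in {s3, s4, s5}} = {s0, s2}
s5 ∉ Sat(AX (start ∧ valid)) = {s0, s2}, so the formula does not hold at s5.

No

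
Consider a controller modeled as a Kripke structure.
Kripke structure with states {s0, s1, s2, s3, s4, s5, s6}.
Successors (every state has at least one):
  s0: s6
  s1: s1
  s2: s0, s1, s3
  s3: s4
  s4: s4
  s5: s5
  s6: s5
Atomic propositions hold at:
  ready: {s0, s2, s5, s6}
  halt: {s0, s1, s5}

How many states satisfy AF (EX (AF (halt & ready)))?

4

Sat(halt & ready) = {s0, s5}
AF (halt & ready): least fixpoint, start Z0 = {s0, s5}, add states with every successor in Z. Z1 = {s0, s5, s6}; fixed.
Sat(AF (halt & ready)) = {s0, s5, s6}
Sat(EX (AF (halt & ready))) = {s : some successor in {s0, s5, s6}} = {s0, s2, s5, s6}
AF (EX (AF (halt & ready))): least fixpoint, start Z0 = {s0, s2, s5, s6}, add states with every successor in Z. Already a fixed point.
Sat(AF (EX (AF (halt & ready)))) = {s0, s2, s5, s6}
|Sat(AF (EX (AF (halt & ready))))| = |{s0, s2, s5, s6}| = 4.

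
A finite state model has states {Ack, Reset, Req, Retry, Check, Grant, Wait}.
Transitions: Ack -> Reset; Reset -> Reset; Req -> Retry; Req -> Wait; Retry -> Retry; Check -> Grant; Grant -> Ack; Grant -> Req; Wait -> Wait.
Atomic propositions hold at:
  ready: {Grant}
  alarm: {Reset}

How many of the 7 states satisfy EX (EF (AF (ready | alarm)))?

Sat(ready | alarm) = {Reset, Grant}
AF (ready | alarm): least fixpoint, start Z0 = {Reset, Grant}, add states with every successor in Z. Z1 = {Ack, Reset, Check, Grant}; fixed.
Sat(AF (ready | alarm)) = {Ack, Reset, Check, Grant}
EF (AF (ready | alarm)): least fixpoint, start Z0 = {Ack, Reset, Check, Grant}, add states with some successor in Z. Already a fixed point.
Sat(EF (AF (ready | alarm))) = {Ack, Reset, Check, Grant}
Sat(EX (EF (AF (ready | alarm)))) = {s : some successor in {Ack, Reset, Check, Grant}} = {Ack, Reset, Check, Grant}
|Sat(EX (EF (AF (ready | alarm))))| = |{Ack, Reset, Check, Grant}| = 4.

4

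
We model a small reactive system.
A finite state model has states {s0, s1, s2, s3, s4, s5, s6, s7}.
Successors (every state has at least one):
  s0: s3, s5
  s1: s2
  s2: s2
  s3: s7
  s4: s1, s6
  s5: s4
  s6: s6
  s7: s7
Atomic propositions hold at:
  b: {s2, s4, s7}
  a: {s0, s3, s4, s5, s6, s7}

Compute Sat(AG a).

{s3, s6, s7}

AG a: greatest fixpoint, start Z0 = {s0, s3, s4, s5, s6, s7}, keep only states in Sat with every successor in Z. Z1 = {s0, s3, s5, s6, s7}; Z2 = {s0, s3, s6, s7}; Z3 = {s3, s6, s7}; fixed.
Sat(AG a) = {s3, s6, s7}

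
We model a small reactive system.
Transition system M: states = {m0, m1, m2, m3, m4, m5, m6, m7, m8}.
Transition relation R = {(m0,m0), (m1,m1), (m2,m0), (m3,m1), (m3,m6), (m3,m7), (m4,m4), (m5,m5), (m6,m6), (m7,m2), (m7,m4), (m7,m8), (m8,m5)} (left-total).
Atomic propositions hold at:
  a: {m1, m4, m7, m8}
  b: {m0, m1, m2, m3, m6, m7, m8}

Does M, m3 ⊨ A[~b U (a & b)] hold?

No

Sat(~b) = {m4, m5}
Sat(a & b) = {m1, m7, m8}
A[~b U (a & b)]: least fixpoint, start Z0 = Sat((a & b)) = {m1, m7, m8}, add states in Sat(~b) with every successor in Z. Already a fixed point.
Sat(A[~b U (a & b)]) = {m1, m7, m8}
m3 ∉ Sat(A[~b U (a & b)]) = {m1, m7, m8}, so the formula does not hold at m3.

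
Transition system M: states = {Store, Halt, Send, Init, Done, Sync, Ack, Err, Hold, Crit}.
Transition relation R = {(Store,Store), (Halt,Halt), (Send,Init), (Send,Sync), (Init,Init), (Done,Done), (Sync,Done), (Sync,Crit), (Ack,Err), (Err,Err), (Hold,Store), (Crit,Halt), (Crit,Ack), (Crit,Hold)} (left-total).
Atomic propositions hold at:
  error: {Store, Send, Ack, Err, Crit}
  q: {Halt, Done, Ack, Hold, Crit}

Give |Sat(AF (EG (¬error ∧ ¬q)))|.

Sat(¬error) = {Halt, Init, Done, Sync, Hold}
Sat(¬q) = {Store, Send, Init, Sync, Err}
Sat(¬error ∧ ¬q) = {Init, Sync}
EG (¬error ∧ ¬q): greatest fixpoint, start Z0 = {Init, Sync}, keep only states in Sat with some successor in Z. Z1 = {Init}; fixed.
Sat(EG (¬error ∧ ¬q)) = {Init}
AF (EG (¬error ∧ ¬q)): least fixpoint, start Z0 = {Init}, add states with every successor in Z. Already a fixed point.
Sat(AF (EG (¬error ∧ ¬q))) = {Init}
|Sat(AF (EG (¬error ∧ ¬q)))| = |{Init}| = 1.

1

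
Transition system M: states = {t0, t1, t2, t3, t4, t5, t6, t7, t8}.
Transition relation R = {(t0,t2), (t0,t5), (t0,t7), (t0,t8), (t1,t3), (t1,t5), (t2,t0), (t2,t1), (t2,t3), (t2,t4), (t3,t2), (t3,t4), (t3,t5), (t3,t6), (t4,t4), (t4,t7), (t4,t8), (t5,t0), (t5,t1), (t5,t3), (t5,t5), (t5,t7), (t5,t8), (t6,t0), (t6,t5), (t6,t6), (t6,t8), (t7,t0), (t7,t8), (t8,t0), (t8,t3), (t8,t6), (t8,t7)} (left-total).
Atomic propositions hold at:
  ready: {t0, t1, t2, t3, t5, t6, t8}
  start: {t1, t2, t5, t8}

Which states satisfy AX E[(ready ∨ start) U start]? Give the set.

{t1, t6, t7}

Sat(ready ∨ start) = {t0, t1, t2, t3, t5, t6, t8}
E[(ready ∨ start) U start]: least fixpoint, start Z0 = Sat(start) = {t1, t2, t5, t8}, add states in Sat(ready ∨ start) with some successor in Z. Z1 = {t0, t1, t2, t3, t5, t6, t8}; fixed.
Sat(E[(ready ∨ start) U start]) = {t0, t1, t2, t3, t5, t6, t8}
Sat(AX E[(ready ∨ start) U start]) = {s : every successor in {t0, t1, t2, t3, t5, t6, t8}} = {t1, t6, t7}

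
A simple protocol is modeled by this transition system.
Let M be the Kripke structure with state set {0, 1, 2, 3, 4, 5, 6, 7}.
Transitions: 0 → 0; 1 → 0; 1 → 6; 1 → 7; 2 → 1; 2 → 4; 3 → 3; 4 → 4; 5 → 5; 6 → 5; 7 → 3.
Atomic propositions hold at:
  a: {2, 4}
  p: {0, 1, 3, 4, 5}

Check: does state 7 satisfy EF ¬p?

Sat(¬p) = {2, 6, 7}
EF ¬p: least fixpoint, start Z0 = {2, 6, 7}, add states with some successor in Z. Z1 = {1, 2, 6, 7}; fixed.
Sat(EF ¬p) = {1, 2, 6, 7}
7 ∈ Sat(EF ¬p) = {1, 2, 6, 7}, so the formula holds at 7.

Yes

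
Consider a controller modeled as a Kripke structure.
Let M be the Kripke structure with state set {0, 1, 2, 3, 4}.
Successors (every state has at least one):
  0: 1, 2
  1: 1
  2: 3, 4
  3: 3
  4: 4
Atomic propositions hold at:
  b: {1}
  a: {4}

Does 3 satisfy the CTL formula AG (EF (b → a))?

Yes

Sat(b → a) = {0, 2, 3, 4}
EF (b → a): least fixpoint, start Z0 = {0, 2, 3, 4}, add states with some successor in Z. Already a fixed point.
Sat(EF (b → a)) = {0, 2, 3, 4}
AG (EF (b → a)): greatest fixpoint, start Z0 = {0, 2, 3, 4}, keep only states in Sat with every successor in Z. Z1 = {2, 3, 4}; fixed.
Sat(AG (EF (b → a))) = {2, 3, 4}
3 ∈ Sat(AG (EF (b → a))) = {2, 3, 4}, so the formula holds at 3.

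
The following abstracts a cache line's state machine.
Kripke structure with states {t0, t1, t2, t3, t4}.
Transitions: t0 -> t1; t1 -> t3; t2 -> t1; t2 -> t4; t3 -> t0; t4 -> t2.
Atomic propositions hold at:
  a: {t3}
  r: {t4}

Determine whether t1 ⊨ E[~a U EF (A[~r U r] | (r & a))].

No

Sat(~a) = {t0, t1, t2, t4}
Sat(~r) = {t0, t1, t2, t3}
A[~r U r]: least fixpoint, start Z0 = Sat(r) = {t4}, add states in Sat(~r) with every successor in Z. Already a fixed point.
Sat(A[~r U r]) = {t4}
Sat(r & a) = ∅
Sat(A[~r U r] | (r & a)) = {t4}
EF (A[~r U r] | (r & a)): least fixpoint, start Z0 = {t4}, add states with some successor in Z. Z1 = {t2, t4}; fixed.
Sat(EF (A[~r U r] | (r & a))) = {t2, t4}
E[~a U EF (A[~r U r] | (r & a))]: least fixpoint, start Z0 = Sat(EF (A[~r U r] | (r & a))) = {t2, t4}, add states in Sat(~a) with some successor in Z. Already a fixed point.
Sat(E[~a U EF (A[~r U r] | (r & a))]) = {t2, t4}
t1 ∉ Sat(E[~a U EF (A[~r U r] | (r & a))]) = {t2, t4}, so the formula does not hold at t1.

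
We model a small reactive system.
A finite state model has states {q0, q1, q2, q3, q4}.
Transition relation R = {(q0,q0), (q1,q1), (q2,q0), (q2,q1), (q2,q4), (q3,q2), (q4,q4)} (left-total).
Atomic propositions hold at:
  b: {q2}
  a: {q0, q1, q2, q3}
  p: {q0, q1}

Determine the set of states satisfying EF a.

EF a: least fixpoint, start Z0 = {q0, q1, q2, q3}, add states with some successor in Z. Already a fixed point.
Sat(EF a) = {q0, q1, q2, q3}

{q0, q1, q2, q3}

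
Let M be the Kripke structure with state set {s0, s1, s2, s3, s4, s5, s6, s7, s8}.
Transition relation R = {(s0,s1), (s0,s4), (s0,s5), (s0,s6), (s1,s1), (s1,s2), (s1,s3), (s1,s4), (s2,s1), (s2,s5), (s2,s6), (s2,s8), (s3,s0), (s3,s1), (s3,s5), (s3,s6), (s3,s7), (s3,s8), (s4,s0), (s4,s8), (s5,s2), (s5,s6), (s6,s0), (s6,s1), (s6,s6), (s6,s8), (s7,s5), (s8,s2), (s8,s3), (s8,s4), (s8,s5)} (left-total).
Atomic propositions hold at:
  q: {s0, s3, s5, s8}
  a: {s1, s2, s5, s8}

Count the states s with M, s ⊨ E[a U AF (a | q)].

8

Sat(a | q) = {s0, s1, s2, s3, s5, s8}
AF (a | q): least fixpoint, start Z0 = {s0, s1, s2, s3, s5, s8}, add states with every successor in Z. Z1 = {s0, s1, s2, s3, s4, s5, s7, s8}; fixed.
Sat(AF (a | q)) = {s0, s1, s2, s3, s4, s5, s7, s8}
E[a U AF (a | q)]: least fixpoint, start Z0 = Sat(AF (a | q)) = {s0, s1, s2, s3, s4, s5, s7, s8}, add states in Sat(a) with some successor in Z. Already a fixed point.
Sat(E[a U AF (a | q)]) = {s0, s1, s2, s3, s4, s5, s7, s8}
|Sat(E[a U AF (a | q)])| = |{s0, s1, s2, s3, s4, s5, s7, s8}| = 8.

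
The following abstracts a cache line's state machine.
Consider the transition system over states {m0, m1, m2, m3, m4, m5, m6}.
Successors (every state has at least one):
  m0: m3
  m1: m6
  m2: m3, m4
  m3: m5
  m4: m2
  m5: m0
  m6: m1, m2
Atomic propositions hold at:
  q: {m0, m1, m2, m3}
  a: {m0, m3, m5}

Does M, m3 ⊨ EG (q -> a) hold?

Sat(q -> a) = {m0, m3, m4, m5, m6}
EG (q -> a): greatest fixpoint, start Z0 = {m0, m3, m4, m5, m6}, keep only states in Sat with some successor in Z. Z1 = {m0, m3, m5}; fixed.
Sat(EG (q -> a)) = {m0, m3, m5}
m3 ∈ Sat(EG (q -> a)) = {m0, m3, m5}, so the formula holds at m3.

Yes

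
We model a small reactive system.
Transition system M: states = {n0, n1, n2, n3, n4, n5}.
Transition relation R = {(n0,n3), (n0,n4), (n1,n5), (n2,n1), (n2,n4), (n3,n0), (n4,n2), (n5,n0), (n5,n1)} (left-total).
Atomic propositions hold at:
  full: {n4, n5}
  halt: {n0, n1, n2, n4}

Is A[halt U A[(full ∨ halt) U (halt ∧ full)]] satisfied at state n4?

Yes

Sat(full ∨ halt) = {n0, n1, n2, n4, n5}
Sat(halt ∧ full) = {n4}
A[(full ∨ halt) U (halt ∧ full)]: least fixpoint, start Z0 = Sat((halt ∧ full)) = {n4}, add states in Sat(full ∨ halt) with every successor in Z. Already a fixed point.
Sat(A[(full ∨ halt) U (halt ∧ full)]) = {n4}
A[halt U A[(full ∨ halt) U (halt ∧ full)]]: least fixpoint, start Z0 = Sat(A[(full ∨ halt) U (halt ∧ full)]) = {n4}, add states in Sat(halt) with every successor in Z. Already a fixed point.
Sat(A[halt U A[(full ∨ halt) U (halt ∧ full)]]) = {n4}
n4 ∈ Sat(A[halt U A[(full ∨ halt) U (halt ∧ full)]]) = {n4}, so the formula holds at n4.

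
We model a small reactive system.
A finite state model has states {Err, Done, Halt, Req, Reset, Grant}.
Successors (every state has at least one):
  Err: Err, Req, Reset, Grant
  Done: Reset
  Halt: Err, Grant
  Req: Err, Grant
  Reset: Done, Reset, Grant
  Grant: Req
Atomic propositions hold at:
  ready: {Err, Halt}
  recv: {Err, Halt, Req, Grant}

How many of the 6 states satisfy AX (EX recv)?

5

Sat(EX recv) = {s : some successor in {Err, Halt, Req, Grant}} = {Err, Halt, Req, Reset, Grant}
Sat(AX (EX recv)) = {s : every successor in {Err, Halt, Req, Reset, Grant}} = {Err, Done, Halt, Req, Grant}
|Sat(AX (EX recv))| = |{Err, Done, Halt, Req, Grant}| = 5.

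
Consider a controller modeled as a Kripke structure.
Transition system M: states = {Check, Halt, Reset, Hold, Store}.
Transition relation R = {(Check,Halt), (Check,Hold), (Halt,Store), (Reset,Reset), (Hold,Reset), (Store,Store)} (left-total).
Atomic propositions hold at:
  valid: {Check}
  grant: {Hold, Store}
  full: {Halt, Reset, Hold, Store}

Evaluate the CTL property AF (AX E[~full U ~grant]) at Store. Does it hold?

Sat(~full) = {Check}
Sat(~grant) = {Check, Halt, Reset}
E[~full U ~grant]: least fixpoint, start Z0 = Sat(~grant) = {Check, Halt, Reset}, add states in Sat(~full) with some successor in Z. Already a fixed point.
Sat(E[~full U ~grant]) = {Check, Halt, Reset}
Sat(AX E[~full U ~grant]) = {s : every successor in {Check, Halt, Reset}} = {Reset, Hold}
AF (AX E[~full U ~grant]): least fixpoint, start Z0 = {Reset, Hold}, add states with every successor in Z. Already a fixed point.
Sat(AF (AX E[~full U ~grant])) = {Reset, Hold}
Store ∉ Sat(AF (AX E[~full U ~grant])) = {Reset, Hold}, so the formula does not hold at Store.

No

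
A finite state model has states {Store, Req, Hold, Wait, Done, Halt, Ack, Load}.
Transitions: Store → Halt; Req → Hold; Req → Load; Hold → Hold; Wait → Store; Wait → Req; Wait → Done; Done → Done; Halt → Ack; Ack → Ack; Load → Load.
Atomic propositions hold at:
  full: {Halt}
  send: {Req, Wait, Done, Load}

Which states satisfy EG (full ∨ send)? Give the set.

Sat(full ∨ send) = {Req, Wait, Done, Halt, Load}
EG (full ∨ send): greatest fixpoint, start Z0 = {Req, Wait, Done, Halt, Load}, keep only states in Sat with some successor in Z. Z1 = {Req, Wait, Done, Load}; fixed.
Sat(EG (full ∨ send)) = {Req, Wait, Done, Load}

{Req, Wait, Done, Load}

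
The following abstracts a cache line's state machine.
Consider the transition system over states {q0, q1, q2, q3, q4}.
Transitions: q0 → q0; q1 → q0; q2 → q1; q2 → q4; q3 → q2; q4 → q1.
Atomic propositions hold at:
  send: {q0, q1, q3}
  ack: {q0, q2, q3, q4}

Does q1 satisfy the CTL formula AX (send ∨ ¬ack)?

Sat(¬ack) = {q1}
Sat(send ∨ ¬ack) = {q0, q1, q3}
Sat(AX (send ∨ ¬ack)) = {s : every successor in {q0, q1, q3}} = {q0, q1, q4}
q1 ∈ Sat(AX (send ∨ ¬ack)) = {q0, q1, q4}, so the formula holds at q1.

Yes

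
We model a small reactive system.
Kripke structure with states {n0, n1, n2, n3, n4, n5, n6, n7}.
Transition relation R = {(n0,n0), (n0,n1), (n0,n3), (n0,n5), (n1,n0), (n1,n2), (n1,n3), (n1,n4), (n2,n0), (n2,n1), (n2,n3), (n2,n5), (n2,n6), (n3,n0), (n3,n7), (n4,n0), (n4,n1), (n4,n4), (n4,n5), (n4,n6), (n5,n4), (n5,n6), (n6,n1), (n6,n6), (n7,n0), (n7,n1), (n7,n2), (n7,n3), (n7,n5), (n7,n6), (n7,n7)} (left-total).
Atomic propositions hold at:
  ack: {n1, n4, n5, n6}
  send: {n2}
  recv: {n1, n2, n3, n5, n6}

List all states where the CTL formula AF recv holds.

{n1, n2, n3, n5, n6}

AF recv: least fixpoint, start Z0 = {n1, n2, n3, n5, n6}, add states with every successor in Z. Already a fixed point.
Sat(AF recv) = {n1, n2, n3, n5, n6}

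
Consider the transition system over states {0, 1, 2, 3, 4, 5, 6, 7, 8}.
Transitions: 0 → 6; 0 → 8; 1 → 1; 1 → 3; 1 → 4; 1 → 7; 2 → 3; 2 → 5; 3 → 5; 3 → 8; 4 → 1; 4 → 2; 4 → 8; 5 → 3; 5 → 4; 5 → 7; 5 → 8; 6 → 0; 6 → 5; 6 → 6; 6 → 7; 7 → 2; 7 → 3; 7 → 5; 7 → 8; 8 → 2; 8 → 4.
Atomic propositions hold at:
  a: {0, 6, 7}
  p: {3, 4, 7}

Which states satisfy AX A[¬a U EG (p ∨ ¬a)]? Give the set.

Sat(¬a) = {1, 2, 3, 4, 5, 8}
Sat(p ∨ ¬a) = {1, 2, 3, 4, 5, 7, 8}
EG (p ∨ ¬a): greatest fixpoint, start Z0 = {1, 2, 3, 4, 5, 7, 8}, keep only states in Sat with some successor in Z. Already a fixed point.
Sat(EG (p ∨ ¬a)) = {1, 2, 3, 4, 5, 7, 8}
A[¬a U EG (p ∨ ¬a)]: least fixpoint, start Z0 = Sat(EG (p ∨ ¬a)) = {1, 2, 3, 4, 5, 7, 8}, add states in Sat(¬a) with every successor in Z. Already a fixed point.
Sat(A[¬a U EG (p ∨ ¬a)]) = {1, 2, 3, 4, 5, 7, 8}
Sat(AX A[¬a U EG (p ∨ ¬a)]) = {s : every successor in {1, 2, 3, 4, 5, 7, 8}} = {1, 2, 3, 4, 5, 7, 8}

{1, 2, 3, 4, 5, 7, 8}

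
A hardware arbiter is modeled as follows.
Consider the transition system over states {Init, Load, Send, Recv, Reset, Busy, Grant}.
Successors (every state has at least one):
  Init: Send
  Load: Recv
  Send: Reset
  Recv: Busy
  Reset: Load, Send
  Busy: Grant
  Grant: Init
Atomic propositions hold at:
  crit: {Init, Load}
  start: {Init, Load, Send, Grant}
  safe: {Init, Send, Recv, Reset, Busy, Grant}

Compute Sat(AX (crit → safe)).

{Init, Load, Send, Recv, Busy, Grant}

Sat(crit → safe) = {Init, Send, Recv, Reset, Busy, Grant}
Sat(AX (crit → safe)) = {s : every successor in {Init, Send, Recv, Reset, Busy, Grant}} = {Init, Load, Send, Recv, Busy, Grant}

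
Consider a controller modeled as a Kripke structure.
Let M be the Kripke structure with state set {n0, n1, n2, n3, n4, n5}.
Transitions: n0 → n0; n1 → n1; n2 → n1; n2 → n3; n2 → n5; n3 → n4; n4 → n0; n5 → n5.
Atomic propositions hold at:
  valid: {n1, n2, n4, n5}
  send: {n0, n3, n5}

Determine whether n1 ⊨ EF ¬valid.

No

Sat(¬valid) = {n0, n3}
EF ¬valid: least fixpoint, start Z0 = {n0, n3}, add states with some successor in Z. Z1 = {n0, n2, n3, n4}; fixed.
Sat(EF ¬valid) = {n0, n2, n3, n4}
n1 ∉ Sat(EF ¬valid) = {n0, n2, n3, n4}, so the formula does not hold at n1.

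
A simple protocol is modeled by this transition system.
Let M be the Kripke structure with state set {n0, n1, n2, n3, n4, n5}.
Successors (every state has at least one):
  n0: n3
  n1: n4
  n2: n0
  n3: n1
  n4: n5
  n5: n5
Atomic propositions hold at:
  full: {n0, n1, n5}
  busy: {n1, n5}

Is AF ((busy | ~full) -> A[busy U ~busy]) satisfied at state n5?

Sat(~full) = {n2, n3, n4}
Sat(busy | ~full) = {n1, n2, n3, n4, n5}
Sat(~busy) = {n0, n2, n3, n4}
A[busy U ~busy]: least fixpoint, start Z0 = Sat(~busy) = {n0, n2, n3, n4}, add states in Sat(busy) with every successor in Z. Z1 = {n0, n1, n2, n3, n4}; fixed.
Sat(A[busy U ~busy]) = {n0, n1, n2, n3, n4}
Sat((busy | ~full) -> A[busy U ~busy]) = {n0, n1, n2, n3, n4}
AF ((busy | ~full) -> A[busy U ~busy]): least fixpoint, start Z0 = {n0, n1, n2, n3, n4}, add states with every successor in Z. Already a fixed point.
Sat(AF ((busy | ~full) -> A[busy U ~busy])) = {n0, n1, n2, n3, n4}
n5 ∉ Sat(AF ((busy | ~full) -> A[busy U ~busy])) = {n0, n1, n2, n3, n4}, so the formula does not hold at n5.

No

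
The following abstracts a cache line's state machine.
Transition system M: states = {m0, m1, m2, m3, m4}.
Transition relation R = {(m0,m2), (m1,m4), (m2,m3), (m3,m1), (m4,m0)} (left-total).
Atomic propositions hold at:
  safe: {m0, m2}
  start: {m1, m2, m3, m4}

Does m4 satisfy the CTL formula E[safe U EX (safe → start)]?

Sat(safe → start) = {m1, m2, m3, m4}
Sat(EX (safe → start)) = {s : some successor in {m1, m2, m3, m4}} = {m0, m1, m2, m3}
E[safe U EX (safe → start)]: least fixpoint, start Z0 = Sat(EX (safe → start)) = {m0, m1, m2, m3}, add states in Sat(safe) with some successor in Z. Already a fixed point.
Sat(E[safe U EX (safe → start)]) = {m0, m1, m2, m3}
m4 ∉ Sat(E[safe U EX (safe → start)]) = {m0, m1, m2, m3}, so the formula does not hold at m4.

No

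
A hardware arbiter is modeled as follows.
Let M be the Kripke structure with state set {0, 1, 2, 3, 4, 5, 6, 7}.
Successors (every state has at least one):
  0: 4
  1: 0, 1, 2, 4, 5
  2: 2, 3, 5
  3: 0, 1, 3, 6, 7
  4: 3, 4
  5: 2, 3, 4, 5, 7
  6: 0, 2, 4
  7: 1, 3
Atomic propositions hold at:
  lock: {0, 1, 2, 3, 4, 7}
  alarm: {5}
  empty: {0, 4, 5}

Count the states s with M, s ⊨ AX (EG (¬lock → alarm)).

7

Sat(¬lock) = {5, 6}
Sat(¬lock → alarm) = {0, 1, 2, 3, 4, 5, 7}
EG (¬lock → alarm): greatest fixpoint, start Z0 = {0, 1, 2, 3, 4, 5, 7}, keep only states in Sat with some successor in Z. Already a fixed point.
Sat(EG (¬lock → alarm)) = {0, 1, 2, 3, 4, 5, 7}
Sat(AX (EG (¬lock → alarm))) = {s : every successor in {0, 1, 2, 3, 4, 5, 7}} = {0, 1, 2, 4, 5, 6, 7}
|Sat(AX (EG (¬lock → alarm)))| = |{0, 1, 2, 4, 5, 6, 7}| = 7.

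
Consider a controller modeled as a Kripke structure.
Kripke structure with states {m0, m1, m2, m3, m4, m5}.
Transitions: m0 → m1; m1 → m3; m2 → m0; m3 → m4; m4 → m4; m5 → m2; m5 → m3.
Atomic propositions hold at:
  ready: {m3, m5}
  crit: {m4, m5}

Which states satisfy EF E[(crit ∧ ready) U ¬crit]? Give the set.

Sat(crit ∧ ready) = {m5}
Sat(¬crit) = {m0, m1, m2, m3}
E[(crit ∧ ready) U ¬crit]: least fixpoint, start Z0 = Sat(¬crit) = {m0, m1, m2, m3}, add states in Sat(crit ∧ ready) with some successor in Z. Z1 = {m0, m1, m2, m3, m5}; fixed.
Sat(E[(crit ∧ ready) U ¬crit]) = {m0, m1, m2, m3, m5}
EF E[(crit ∧ ready) U ¬crit]: least fixpoint, start Z0 = {m0, m1, m2, m3, m5}, add states with some successor in Z. Already a fixed point.
Sat(EF E[(crit ∧ ready) U ¬crit]) = {m0, m1, m2, m3, m5}

{m0, m1, m2, m3, m5}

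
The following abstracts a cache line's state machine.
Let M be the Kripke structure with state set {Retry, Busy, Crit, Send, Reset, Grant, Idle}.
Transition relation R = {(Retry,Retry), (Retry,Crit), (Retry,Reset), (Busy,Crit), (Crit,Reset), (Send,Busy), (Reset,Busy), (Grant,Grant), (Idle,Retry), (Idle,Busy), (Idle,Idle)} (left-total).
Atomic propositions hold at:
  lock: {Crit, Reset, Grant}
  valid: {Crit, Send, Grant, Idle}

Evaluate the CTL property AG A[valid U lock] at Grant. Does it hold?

A[valid U lock]: least fixpoint, start Z0 = Sat(lock) = {Crit, Reset, Grant}, add states in Sat(valid) with every successor in Z. Already a fixed point.
Sat(A[valid U lock]) = {Crit, Reset, Grant}
AG A[valid U lock]: greatest fixpoint, start Z0 = {Crit, Reset, Grant}, keep only states in Sat with every successor in Z. Z1 = {Crit, Grant}; Z2 = {Grant}; fixed.
Sat(AG A[valid U lock]) = {Grant}
Grant ∈ Sat(AG A[valid U lock]) = {Grant}, so the formula holds at Grant.

Yes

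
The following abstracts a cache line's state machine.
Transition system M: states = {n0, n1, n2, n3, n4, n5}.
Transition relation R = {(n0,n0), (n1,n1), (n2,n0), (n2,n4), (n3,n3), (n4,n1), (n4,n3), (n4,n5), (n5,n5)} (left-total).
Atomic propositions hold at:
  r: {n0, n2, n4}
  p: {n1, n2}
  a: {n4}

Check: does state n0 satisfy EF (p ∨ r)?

Yes

Sat(p ∨ r) = {n0, n1, n2, n4}
EF (p ∨ r): least fixpoint, start Z0 = {n0, n1, n2, n4}, add states with some successor in Z. Already a fixed point.
Sat(EF (p ∨ r)) = {n0, n1, n2, n4}
n0 ∈ Sat(EF (p ∨ r)) = {n0, n1, n2, n4}, so the formula holds at n0.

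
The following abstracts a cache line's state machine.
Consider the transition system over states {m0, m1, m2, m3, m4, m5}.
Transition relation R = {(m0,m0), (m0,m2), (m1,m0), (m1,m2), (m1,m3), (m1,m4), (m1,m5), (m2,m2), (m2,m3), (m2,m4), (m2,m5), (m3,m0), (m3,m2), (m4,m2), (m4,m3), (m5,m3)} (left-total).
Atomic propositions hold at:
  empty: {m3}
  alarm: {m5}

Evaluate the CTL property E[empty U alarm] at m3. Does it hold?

No

E[empty U alarm]: least fixpoint, start Z0 = Sat(alarm) = {m5}, add states in Sat(empty) with some successor in Z. Already a fixed point.
Sat(E[empty U alarm]) = {m5}
m3 ∉ Sat(E[empty U alarm]) = {m5}, so the formula does not hold at m3.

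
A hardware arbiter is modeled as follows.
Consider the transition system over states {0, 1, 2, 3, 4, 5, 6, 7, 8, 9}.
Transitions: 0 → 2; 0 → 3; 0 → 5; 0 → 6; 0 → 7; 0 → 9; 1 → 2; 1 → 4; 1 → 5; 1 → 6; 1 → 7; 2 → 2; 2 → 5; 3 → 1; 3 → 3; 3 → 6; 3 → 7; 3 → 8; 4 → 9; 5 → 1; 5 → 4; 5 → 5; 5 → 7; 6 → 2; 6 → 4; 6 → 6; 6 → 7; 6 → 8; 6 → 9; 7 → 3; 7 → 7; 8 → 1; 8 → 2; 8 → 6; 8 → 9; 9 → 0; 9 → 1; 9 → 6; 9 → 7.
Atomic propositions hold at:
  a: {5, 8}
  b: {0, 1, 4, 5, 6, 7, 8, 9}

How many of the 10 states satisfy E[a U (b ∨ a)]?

8

Sat(b ∨ a) = {0, 1, 4, 5, 6, 7, 8, 9}
E[a U (b ∨ a)]: least fixpoint, start Z0 = Sat((b ∨ a)) = {0, 1, 4, 5, 6, 7, 8, 9}, add states in Sat(a) with some successor in Z. Already a fixed point.
Sat(E[a U (b ∨ a)]) = {0, 1, 4, 5, 6, 7, 8, 9}
|Sat(E[a U (b ∨ a)])| = |{0, 1, 4, 5, 6, 7, 8, 9}| = 8.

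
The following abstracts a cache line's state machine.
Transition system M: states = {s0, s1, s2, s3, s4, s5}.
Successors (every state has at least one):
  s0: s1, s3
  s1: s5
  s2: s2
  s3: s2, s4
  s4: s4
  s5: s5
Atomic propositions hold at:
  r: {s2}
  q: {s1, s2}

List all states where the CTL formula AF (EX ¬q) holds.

{s0, s1, s3, s4, s5}

Sat(¬q) = {s0, s3, s4, s5}
Sat(EX ¬q) = {s : some successor in {s0, s3, s4, s5}} = {s0, s1, s3, s4, s5}
AF (EX ¬q): least fixpoint, start Z0 = {s0, s1, s3, s4, s5}, add states with every successor in Z. Already a fixed point.
Sat(AF (EX ¬q)) = {s0, s1, s3, s4, s5}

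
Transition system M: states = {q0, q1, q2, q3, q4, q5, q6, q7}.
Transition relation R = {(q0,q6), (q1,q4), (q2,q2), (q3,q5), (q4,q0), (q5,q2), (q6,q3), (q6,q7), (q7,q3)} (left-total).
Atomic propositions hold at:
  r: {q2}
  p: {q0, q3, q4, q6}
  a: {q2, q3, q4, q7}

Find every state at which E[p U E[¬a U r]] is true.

Sat(¬a) = {q0, q1, q5, q6}
E[¬a U r]: least fixpoint, start Z0 = Sat(r) = {q2}, add states in Sat(¬a) with some successor in Z. Z1 = {q2, q5}; fixed.
Sat(E[¬a U r]) = {q2, q5}
E[p U E[¬a U r]]: least fixpoint, start Z0 = Sat(E[¬a U r]) = {q2, q5}, add states in Sat(p) with some successor in Z. Z1 = {q2, q3, q5}; Z2 = {q2, q3, q5, q6}; Z3 = {q0, q2, q3, q5, q6}; Z4 = {q0, q2, q3, q4, q5, q6}; fixed.
Sat(E[p U E[¬a U r]]) = {q0, q2, q3, q4, q5, q6}

{q0, q2, q3, q4, q5, q6}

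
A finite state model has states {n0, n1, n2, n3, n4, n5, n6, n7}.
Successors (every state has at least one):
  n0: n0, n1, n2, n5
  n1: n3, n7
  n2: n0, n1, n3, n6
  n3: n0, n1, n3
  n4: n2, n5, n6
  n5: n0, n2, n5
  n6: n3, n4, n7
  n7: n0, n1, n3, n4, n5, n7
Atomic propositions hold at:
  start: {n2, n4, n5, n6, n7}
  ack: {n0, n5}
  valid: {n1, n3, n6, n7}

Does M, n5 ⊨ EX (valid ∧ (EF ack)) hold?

EF ack: least fixpoint, start Z0 = {n0, n5}, add states with some successor in Z. Z1 = {n0, n2, n3, n4, n5, n7}; Z2 = {n0, n1, n2, n3, n4, n5, n6, n7}; fixed.
Sat(EF ack) = {n0, n1, n2, n3, n4, n5, n6, n7}
Sat(valid ∧ (EF ack)) = {n1, n3, n6, n7}
Sat(EX (valid ∧ (EF ack))) = {s : some successor in {n1, n3, n6, n7}} = {n0, n1, n2, n3, n4, n6, n7}
n5 ∉ Sat(EX (valid ∧ (EF ack))) = {n0, n1, n2, n3, n4, n6, n7}, so the formula does not hold at n5.

No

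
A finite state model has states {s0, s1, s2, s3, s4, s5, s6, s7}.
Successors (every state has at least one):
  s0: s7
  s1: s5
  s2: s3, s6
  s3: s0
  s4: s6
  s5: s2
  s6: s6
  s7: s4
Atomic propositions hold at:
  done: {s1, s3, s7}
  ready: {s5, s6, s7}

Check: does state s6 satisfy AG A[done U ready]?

A[done U ready]: least fixpoint, start Z0 = Sat(ready) = {s5, s6, s7}, add states in Sat(done) with every successor in Z. Z1 = {s1, s5, s6, s7}; fixed.
Sat(A[done U ready]) = {s1, s5, s6, s7}
AG A[done U ready]: greatest fixpoint, start Z0 = {s1, s5, s6, s7}, keep only states in Sat with every successor in Z. Z1 = {s1, s6}; Z2 = {s6}; fixed.
Sat(AG A[done U ready]) = {s6}
s6 ∈ Sat(AG A[done U ready]) = {s6}, so the formula holds at s6.

Yes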